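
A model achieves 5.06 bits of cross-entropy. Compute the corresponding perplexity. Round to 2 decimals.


Perplexity formula: PP = 2^H
H = 5.06
PP = 2^5.06
Decompose: 2^5.06 = 2^5 * 2^0.06
2^5 = 32, 2^0.06 ~ 1.0424658
PP ~ 32 * 1.0424658 = 33.3589056
Rounded to 2 decimals: 33.36

33.36


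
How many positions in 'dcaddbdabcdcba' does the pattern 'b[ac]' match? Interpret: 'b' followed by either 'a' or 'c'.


Pattern: b[ac] means 'b' followed by either 'a' or 'c'.
Scanning 'dcaddbdabcdcba' position-by-position:
  Pos 0: window 'dc' -> no
  Pos 1: window 'ca' -> no
  Pos 2: window 'ad' -> no
  Pos 3: window 'dd' -> no
  Pos 4: window 'db' -> no
  Pos 5: window 'bd' -> no
  Pos 6: window 'da' -> no
  Pos 7: window 'ab' -> no
  Pos 8: window 'bc' -> MATCH
  Pos 9: window 'cd' -> no
  Pos 10: window 'dc' -> no
  Pos 11: window 'cb' -> no
  Pos 12: window 'ba' -> MATCH
  Pos 13: window 'a' -> no
Total matches: 2

2


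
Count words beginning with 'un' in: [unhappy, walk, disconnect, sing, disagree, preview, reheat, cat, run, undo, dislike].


Checking each word for prefix 'un':
  'unhappy' -> YES, starts with 'un' (count: 1)
  'walk' -> no (count: 1)
  'disconnect' -> no (count: 1)
  'sing' -> no (count: 1)
  'disagree' -> no (count: 1)
  'preview' -> no (count: 1)
  'reheat' -> no (count: 1)
  'cat' -> no (count: 1)
  'run' -> no (count: 1)
  'undo' -> YES, starts with 'un' (count: 2)
  'dislike' -> no (count: 2)
Total with prefix 'un': 2

2


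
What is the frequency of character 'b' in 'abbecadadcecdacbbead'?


Scanning 'abbecadadcecdacbbead' for 'b':
  Position 1: 'b' -> MATCH (count: 1)
  Position 2: 'b' -> MATCH (count: 2)
  Position 15: 'b' -> MATCH (count: 3)
  Position 16: 'b' -> MATCH (count: 4)
Total occurrences of 'b': 4

4


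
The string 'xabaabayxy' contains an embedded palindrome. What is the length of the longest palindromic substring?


Scanning 'xabaabayxy' for palindromic substrings.
Substring at positions 1-6: 'abaaba'.
Check: reverse('abaaba') = 'abaaba' -> palindrome confirmed.
Neighbouring characters ('x' / 'y') break symmetry, so it cannot extend further.
No longer palindromic substring exists; longest length = 6

6


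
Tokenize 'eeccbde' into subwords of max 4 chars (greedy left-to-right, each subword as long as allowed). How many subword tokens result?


'eeccbde' has 7 characters.
Chunking with max size 4:
  Chunk 1: 'eecc' (positions 0-3)
  Chunk 2: 'bde' (positions 4-6)
Total chunks: ceil(7 / 4) = 2

2


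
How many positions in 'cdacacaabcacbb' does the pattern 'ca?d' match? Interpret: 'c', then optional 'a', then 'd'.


Pattern: ca?d means 'c', then optional 'a', then 'd'.
Scanning 'cdacacaabcacbb' position-by-position:
  Pos 0: window 'cda' -> MATCH
  Pos 1: window 'dac' -> no
  Pos 2: window 'aca' -> no
  Pos 3: window 'cac' -> no
  Pos 4: window 'aca' -> no
  Pos 5: window 'caa' -> no
  Pos 6: window 'aab' -> no
  Pos 7: window 'abc' -> no
  Pos 8: window 'bca' -> no
  Pos 9: window 'cac' -> no
  Pos 10: window 'acb' -> no
  Pos 11: window 'cbb' -> no
  Pos 12: window 'bb' -> no
  Pos 13: window 'b' -> no
Total matches: 1

1


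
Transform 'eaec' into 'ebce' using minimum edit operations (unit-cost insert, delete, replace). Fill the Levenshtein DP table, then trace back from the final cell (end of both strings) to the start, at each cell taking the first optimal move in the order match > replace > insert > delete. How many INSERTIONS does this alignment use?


Edit distance = 3. Backtracking from cell (4, 4) with preference match > replace > insert > delete,
then listing the resulting alignment 'eaec' -> 'ebce' left to right:
  Step 1: keep 'e'
  Step 2: replace a->b
  Step 3: replace e->c
  Step 4: replace c->e
Total insertions: 0

0


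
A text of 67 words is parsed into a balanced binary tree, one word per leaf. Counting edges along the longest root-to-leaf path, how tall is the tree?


In a balanced binary tree with n leaves the deepest leaf is ceil(log2(n)) edges below the root.
log2(67) = 6.0661
ceil(6.0661) = 7
height (edges) = 7

7


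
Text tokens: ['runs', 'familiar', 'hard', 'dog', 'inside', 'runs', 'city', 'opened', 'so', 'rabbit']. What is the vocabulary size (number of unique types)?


Listing all tokens and tracking unique types:
  Token 1: 'runs' -> NEW (unique so far: 1)
  Token 2: 'familiar' -> NEW (unique so far: 2)
  Token 3: 'hard' -> NEW (unique so far: 3)
  Token 4: 'dog' -> NEW (unique so far: 4)
  Token 5: 'inside' -> NEW (unique so far: 5)
  Token 6: 'runs' -> duplicate (unique so far: 5)
  Token 7: 'city' -> NEW (unique so far: 6)
  Token 8: 'opened' -> NEW (unique so far: 7)
  Token 9: 'so' -> NEW (unique so far: 8)
  Token 10: 'rabbit' -> NEW (unique so far: 9)
Unique types: ('city', 'dog', 'familiar', 'hard', 'inside', 'opened', 'rabbit', 'runs', 'so')
Vocabulary size: 9

9


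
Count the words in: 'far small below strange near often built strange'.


Counting words by splitting on spaces:
  Word 1: 'far'
  Word 2: 'small'
  Word 3: 'below'
  Word 4: 'strange'
  Word 5: 'near'
  Word 6: 'often'
  Word 7: 'built'
  Word 8: 'strange'
Total words: 8

8


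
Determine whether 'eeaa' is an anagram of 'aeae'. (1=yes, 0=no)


Sort characters of 'eeaa': 'aaee'
Sort characters of 'aeae': 'aaee'
Sorted forms match -> they ARE anagrams
Result: 1

1


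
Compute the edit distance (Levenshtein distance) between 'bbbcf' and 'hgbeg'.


Building DP table for s1='bbbcf' (len 5) and s2='hgbeg' (len 5):
       h  g  b  e  g
    0  1  2  3  4  5
  b 1  1  2  2  3  4
  b 2  2  2  2  3  4
  b 3  3  3  2  3  4
  c 4  4  4  3  3  4
  f 5  5  5  4  4  4
Edit distance = dp[5][5] = 4

4


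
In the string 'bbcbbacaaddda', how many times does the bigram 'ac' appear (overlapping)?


Scanning 'bbcbbacaaddda' for bigram 'ac':
  Position 0: 'bb' -> no
  Position 1: 'bc' -> no
  Position 2: 'cb' -> no
  Position 3: 'bb' -> no
  Position 4: 'ba' -> no
  Position 5: 'ac' -> MATCH
  Position 6: 'ca' -> no
  Position 7: 'aa' -> no
  Position 8: 'ad' -> no
  Position 9: 'dd' -> no
  Position 10: 'dd' -> no
  Position 11: 'da' -> no
Total matches: 1

1


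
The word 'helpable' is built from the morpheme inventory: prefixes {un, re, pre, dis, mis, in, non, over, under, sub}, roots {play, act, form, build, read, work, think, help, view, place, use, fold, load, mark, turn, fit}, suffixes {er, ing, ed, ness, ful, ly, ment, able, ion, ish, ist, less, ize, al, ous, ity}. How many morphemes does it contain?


Segmenting 'helpable' against the inventory:
  'help' -> root (morpheme 1)
  'able' -> suffix (morpheme 2)
Total morphemes: 2

2


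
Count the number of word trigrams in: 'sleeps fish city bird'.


Word trigrams from [4] words:
  Trigram 1: (sleeps fish city)
  Trigram 2: (fish city bird)
Total word trigrams: 4 - 2 = 2

2


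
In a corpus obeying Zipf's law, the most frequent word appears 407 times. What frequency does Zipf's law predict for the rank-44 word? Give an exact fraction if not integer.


Zipf's law: freq(rank) = f1 / rank
f1 = 407, rank = 44
freq = 407 / 44
GCD(407, 44) = 11
Simplified: 37/4

37/4


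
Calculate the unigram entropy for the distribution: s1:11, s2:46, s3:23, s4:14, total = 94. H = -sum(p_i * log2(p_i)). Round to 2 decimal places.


Computing entropy H = -sum(p_i * log2(p_i)):
  s1: p = 11/94 = 0.1170, -p*log2(p) = 0.3622
  s2: p = 46/94 = 0.4894, -p*log2(p) = 0.5045
  s3: p = 23/94 = 0.2447, -p*log2(p) = 0.4970
  s4: p = 14/94 = 0.1489, -p*log2(p) = 0.4092
H = sum of terms = 1.7729
Rounded to 2 decimals: 1.77

1.77


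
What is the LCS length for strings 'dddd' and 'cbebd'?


DP table for LCS of 'dddd' and 'cbebd':
       c  b  e  b  d
    0  0  0  0  0  0
  d 0  0  0  0  0  1
  d 0  0  0  0  0  1
  d 0  0  0  0  0  1
  d 0  0  0  0  0  1
LCS: 'd'
LCS length = 1

1


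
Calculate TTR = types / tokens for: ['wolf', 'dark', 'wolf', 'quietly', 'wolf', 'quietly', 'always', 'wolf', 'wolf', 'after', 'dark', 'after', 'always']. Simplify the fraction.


Tokens: 13
Unique types: ('after', 'always', 'dark', 'quietly', 'wolf') = 5
TTR = 5/13
Already in lowest terms.

5/13


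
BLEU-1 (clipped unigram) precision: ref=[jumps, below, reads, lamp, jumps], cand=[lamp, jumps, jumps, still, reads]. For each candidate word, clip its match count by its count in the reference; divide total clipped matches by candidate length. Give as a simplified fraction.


Reference word counts: {'below': 1, 'jumps': 2, 'lamp': 1, 'reads': 1}
Checking each candidate word (with clipping):
  'lamp' -> in reference (ref count 1, used 1/1) -> match (matches: 1)
  'jumps' -> in reference (ref count 2, used 1/2) -> match (matches: 2)
  'jumps' -> in reference (ref count 2, used 2/2) -> match (matches: 3)
  'still' -> not in reference -> no match (matches: 3)
  'reads' -> in reference (ref count 1, used 1/1) -> match (matches: 4)
Clipped matches: 4, Candidate length: 5
Precision = 4/5

4/5


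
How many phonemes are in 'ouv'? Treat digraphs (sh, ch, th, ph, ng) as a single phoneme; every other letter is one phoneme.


Parsing 'ouv' greedily, digraphs first:
  'o' -> vowel phoneme (phonemes so far: 1)
  'u' -> vowel phoneme (phonemes so far: 2)
  'v' -> consonant phoneme (phonemes so far: 3)
Total phonemes: 3

3


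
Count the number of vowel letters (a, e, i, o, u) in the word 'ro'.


Scanning each character of 'ro':
  Position 1: 'r' -> consonant (running count: 0)
  Position 2: 'o' -> vowel (running count: 1)
Total vowels: 1

1


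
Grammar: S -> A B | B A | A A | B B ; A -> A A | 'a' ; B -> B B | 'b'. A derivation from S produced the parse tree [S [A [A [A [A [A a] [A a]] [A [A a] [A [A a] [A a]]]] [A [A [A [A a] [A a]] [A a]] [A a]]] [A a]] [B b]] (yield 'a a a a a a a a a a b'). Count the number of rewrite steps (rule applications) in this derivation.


Every bracketed nonterminal node [X ...] in the tree is produced by exactly one rule application.
Reading the tree off as a leftmost derivation:
  Step 1: S  =>  A B   (applied S -> A B)
  Step 2: A B  =>  A A B   (applied A -> A A)
  Step 3: A A B  =>  A A A B   (applied A -> A A)
  Step 4: A A A B  =>  A A A A B   (applied A -> A A)
  Step 5: A A A A B  =>  A A A A A B   (applied A -> A A)
  Step 6: A A A A A B  =>  a A A A A B   (applied A -> a)
  Step 7: a A A A A B  =>  a a A A A B   (applied A -> a)
  Step 8: a a A A A B  =>  a a A A A A B   (applied A -> A A)
  Step 9: a a A A A A B  =>  a a a A A A B   (applied A -> a)
  Step 10: a a a A A A B  =>  a a a A A A A B   (applied A -> A A)
  Step 11: a a a A A A A B  =>  a a a a A A A B   (applied A -> a)
  Step 12: a a a a A A A B  =>  a a a a a A A B   (applied A -> a)
  Step 13: a a a a a A A B  =>  a a a a a A A A B   (applied A -> A A)
  Step 14: a a a a a A A A B  =>  a a a a a A A A A B   (applied A -> A A)
  Step 15: a a a a a A A A A B  =>  a a a a a A A A A A B   (applied A -> A A)
  Step 16: a a a a a A A A A A B  =>  a a a a a a A A A A B   (applied A -> a)
  Step 17: a a a a a a A A A A B  =>  a a a a a a a A A A B   (applied A -> a)
  Step 18: a a a a a a a A A A B  =>  a a a a a a a a A A B   (applied A -> a)
  Step 19: a a a a a a a a A A B  =>  a a a a a a a a a A B   (applied A -> a)
  Step 20: a a a a a a a a a A B  =>  a a a a a a a a a a B   (applied A -> a)
  Step 21: a a a a a a a a a a B  =>  a a a a a a a a a a b   (applied B -> b)
Final yield: a a a a a a a a a a b
Total rewrite steps: 21

21


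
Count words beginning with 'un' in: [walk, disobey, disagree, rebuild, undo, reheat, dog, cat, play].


Checking each word for prefix 'un':
  'walk' -> no (count: 0)
  'disobey' -> no (count: 0)
  'disagree' -> no (count: 0)
  'rebuild' -> no (count: 0)
  'undo' -> YES, starts with 'un' (count: 1)
  'reheat' -> no (count: 1)
  'dog' -> no (count: 1)
  'cat' -> no (count: 1)
  'play' -> no (count: 1)
Total with prefix 'un': 1

1


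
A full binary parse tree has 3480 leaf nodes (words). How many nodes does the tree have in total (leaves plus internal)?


Leaf nodes (terminals): 3480
Internal nodes = n - 1 = 3480 - 1 = 3479
Total = leaves + internal = 3480 + 3479 = 6959

6959


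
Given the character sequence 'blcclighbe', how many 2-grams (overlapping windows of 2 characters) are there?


String 'blcclighbe' has length L = 10.
Number of overlapping n-grams = L - n + 1
Substituting: 10 - 2 + 1 = 9

9


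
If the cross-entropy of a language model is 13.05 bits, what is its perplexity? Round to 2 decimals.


Perplexity formula: PP = 2^H
H = 13.05
PP = 2^13.05
Decompose: 2^13.05 = 2^13 * 2^0.05
2^13 = 8192, 2^0.05 ~ 1.0352649
PP ~ 8192 * 1.0352649 = 8480.8900608
Rounded to 2 decimals: 8480.89

8480.89


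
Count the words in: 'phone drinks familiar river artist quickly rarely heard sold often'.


Counting words by splitting on spaces:
  Word 1: 'phone'
  Word 2: 'drinks'
  Word 3: 'familiar'
  Word 4: 'river'
  Word 5: 'artist'
  Word 6: 'quickly'
  Word 7: 'rarely'
  Word 8: 'heard'
  Word 9: 'sold'
  Word 10: 'often'
Total words: 10

10


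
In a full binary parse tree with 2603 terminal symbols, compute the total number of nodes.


Leaf nodes (terminals): 2603
Internal nodes = n - 1 = 2603 - 1 = 2602
Total = leaves + internal = 2603 + 2602 = 5205

5205


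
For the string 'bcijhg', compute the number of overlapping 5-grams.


String 'bcijhg' has length L = 6.
Number of overlapping n-grams = L - n + 1
Substituting: 6 - 5 + 1 = 2

2


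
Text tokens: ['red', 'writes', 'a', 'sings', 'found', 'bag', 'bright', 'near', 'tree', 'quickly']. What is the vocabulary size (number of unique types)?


Listing all tokens and tracking unique types:
  Token 1: 'red' -> NEW (unique so far: 1)
  Token 2: 'writes' -> NEW (unique so far: 2)
  Token 3: 'a' -> NEW (unique so far: 3)
  Token 4: 'sings' -> NEW (unique so far: 4)
  Token 5: 'found' -> NEW (unique so far: 5)
  Token 6: 'bag' -> NEW (unique so far: 6)
  Token 7: 'bright' -> NEW (unique so far: 7)
  Token 8: 'near' -> NEW (unique so far: 8)
  Token 9: 'tree' -> NEW (unique so far: 9)
  Token 10: 'quickly' -> NEW (unique so far: 10)
Unique types: ('a', 'bag', 'bright', 'found', 'near', 'quickly', 'red', 'sings', 'tree', 'writes')
Vocabulary size: 10

10


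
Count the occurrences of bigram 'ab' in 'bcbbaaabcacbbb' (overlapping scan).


Scanning 'bcbbaaabcacbbb' for bigram 'ab':
  Position 0: 'bc' -> no
  Position 1: 'cb' -> no
  Position 2: 'bb' -> no
  Position 3: 'ba' -> no
  Position 4: 'aa' -> no
  Position 5: 'aa' -> no
  Position 6: 'ab' -> MATCH
  Position 7: 'bc' -> no
  Position 8: 'ca' -> no
  Position 9: 'ac' -> no
  Position 10: 'cb' -> no
  Position 11: 'bb' -> no
  Position 12: 'bb' -> no
Total matches: 1

1


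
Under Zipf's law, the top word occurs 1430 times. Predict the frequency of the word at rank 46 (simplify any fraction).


Zipf's law: freq(rank) = f1 / rank
f1 = 1430, rank = 46
freq = 1430 / 46
GCD(1430, 46) = 2
Simplified: 715/23

715/23


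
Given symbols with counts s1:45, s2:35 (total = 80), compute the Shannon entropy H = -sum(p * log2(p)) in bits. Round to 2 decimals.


Computing entropy H = -sum(p_i * log2(p_i)):
  s1: p = 45/80 = 0.5625, -p*log2(p) = 0.4669
  s2: p = 35/80 = 0.4375, -p*log2(p) = 0.5218
H = sum of terms = 0.9887
Rounded to 2 decimals: 0.99

0.99


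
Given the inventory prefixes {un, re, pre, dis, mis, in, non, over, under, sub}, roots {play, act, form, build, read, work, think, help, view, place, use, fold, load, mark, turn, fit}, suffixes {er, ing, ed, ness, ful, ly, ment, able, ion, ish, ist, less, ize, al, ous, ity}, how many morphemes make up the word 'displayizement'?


Segmenting 'displayizement' against the inventory:
  'dis' -> prefix (morpheme 1)
  'play' -> root (morpheme 2)
  'ize' -> suffix (morpheme 3)
  'ment' -> suffix (morpheme 4)
Total morphemes: 4

4


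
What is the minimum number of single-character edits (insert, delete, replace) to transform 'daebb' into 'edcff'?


Building DP table for s1='daebb' (len 5) and s2='edcff' (len 5):
       e  d  c  f  f
    0  1  2  3  4  5
  d 1  1  1  2  3  4
  a 2  2  2  2  3  4
  e 3  2  3  3  3  4
  b 4  3  3  4  4  4
  b 5  4  4  4  5  5
Edit distance = dp[5][5] = 5

5


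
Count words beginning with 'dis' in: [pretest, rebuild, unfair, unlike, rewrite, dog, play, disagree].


Checking each word for prefix 'dis':
  'pretest' -> no (count: 0)
  'rebuild' -> no (count: 0)
  'unfair' -> no (count: 0)
  'unlike' -> no (count: 0)
  'rewrite' -> no (count: 0)
  'dog' -> no (count: 0)
  'play' -> no (count: 0)
  'disagree' -> YES, starts with 'dis' (count: 1)
Total with prefix 'dis': 1

1


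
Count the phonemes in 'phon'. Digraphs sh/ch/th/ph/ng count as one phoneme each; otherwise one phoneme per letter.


Parsing 'phon' greedily, digraphs first:
  'ph' -> digraph (1 consonant phoneme) (phonemes so far: 1)
  'o' -> vowel phoneme (phonemes so far: 2)
  'n' -> consonant phoneme (phonemes so far: 3)
Total phonemes: 3

3


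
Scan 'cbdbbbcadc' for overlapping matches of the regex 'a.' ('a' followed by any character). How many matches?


Pattern: a. means 'a' followed by any character.
Scanning 'cbdbbbcadc' position-by-position:
  Pos 0: window 'cb' -> no
  Pos 1: window 'bd' -> no
  Pos 2: window 'db' -> no
  Pos 3: window 'bb' -> no
  Pos 4: window 'bb' -> no
  Pos 5: window 'bc' -> no
  Pos 6: window 'ca' -> no
  Pos 7: window 'ad' -> MATCH
  Pos 8: window 'dc' -> no
  Pos 9: window 'c' -> no
Total matches: 1

1


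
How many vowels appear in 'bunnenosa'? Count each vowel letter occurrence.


Scanning each character of 'bunnenosa':
  Position 1: 'b' -> consonant (running count: 0)
  Position 2: 'u' -> vowel (running count: 1)
  Position 3: 'n' -> consonant (running count: 1)
  Position 4: 'n' -> consonant (running count: 1)
  Position 5: 'e' -> vowel (running count: 2)
  Position 6: 'n' -> consonant (running count: 2)
  Position 7: 'o' -> vowel (running count: 3)
  Position 8: 's' -> consonant (running count: 3)
  Position 9: 'a' -> vowel (running count: 4)
Total vowels: 4

4


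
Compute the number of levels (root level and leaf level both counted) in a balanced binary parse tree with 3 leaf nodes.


In a balanced binary tree with n leaves the deepest leaf is ceil(log2(n)) edges below the root,
so counting node levels inclusive of root and leaves gives ceil(log2(n)) + 1 levels.
log2(3) = 1.5850
ceil(1.5850) = 2
levels = 2 + 1 = 3

3


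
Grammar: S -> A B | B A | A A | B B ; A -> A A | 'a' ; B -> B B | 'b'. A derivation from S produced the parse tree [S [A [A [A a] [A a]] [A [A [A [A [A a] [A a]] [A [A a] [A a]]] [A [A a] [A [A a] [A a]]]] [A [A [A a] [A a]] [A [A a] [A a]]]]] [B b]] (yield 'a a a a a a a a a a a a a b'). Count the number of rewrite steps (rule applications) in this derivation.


Every bracketed nonterminal node [X ...] in the tree is produced by exactly one rule application.
Reading the tree off as a leftmost derivation:
  Step 1: S  =>  A B   (applied S -> A B)
  Step 2: A B  =>  A A B   (applied A -> A A)
  Step 3: A A B  =>  A A A B   (applied A -> A A)
  Step 4: A A A B  =>  a A A B   (applied A -> a)
  Step 5: a A A B  =>  a a A B   (applied A -> a)
  Step 6: a a A B  =>  a a A A B   (applied A -> A A)
  Step 7: a a A A B  =>  a a A A A B   (applied A -> A A)
  Step 8: a a A A A B  =>  a a A A A A B   (applied A -> A A)
  Step 9: a a A A A A B  =>  a a A A A A A B   (applied A -> A A)
  Step 10: a a A A A A A B  =>  a a a A A A A B   (applied A -> a)
  Step 11: a a a A A A A B  =>  a a a a A A A B   (applied A -> a)
  Step 12: a a a a A A A B  =>  a a a a A A A A B   (applied A -> A A)
  Step 13: a a a a A A A A B  =>  a a a a a A A A B   (applied A -> a)
  Step 14: a a a a a A A A B  =>  a a a a a a A A B   (applied A -> a)
  Step 15: a a a a a a A A B  =>  a a a a a a A A A B   (applied A -> A A)
  Step 16: a a a a a a A A A B  =>  a a a a a a a A A B   (applied A -> a)
  Step 17: a a a a a a a A A B  =>  a a a a a a a A A A B   (applied A -> A A)
  Step 18: a a a a a a a A A A B  =>  a a a a a a a a A A B   (applied A -> a)
  Step 19: a a a a a a a a A A B  =>  a a a a a a a a a A B   (applied A -> a)
  Step 20: a a a a a a a a a A B  =>  a a a a a a a a a A A B   (applied A -> A A)
  Step 21: a a a a a a a a a A A B  =>  a a a a a a a a a A A A B   (applied A -> A A)
  Step 22: a a a a a a a a a A A A B  =>  a a a a a a a a a a A A B   (applied A -> a)
  Step 23: a a a a a a a a a a A A B  =>  a a a a a a a a a a a A B   (applied A -> a)
  Step 24: a a a a a a a a a a a A B  =>  a a a a a a a a a a a A A B   (applied A -> A A)
  Step 25: a a a a a a a a a a a A A B  =>  a a a a a a a a a a a a A B   (applied A -> a)
  Step 26: a a a a a a a a a a a a A B  =>  a a a a a a a a a a a a a B   (applied A -> a)
  Step 27: a a a a a a a a a a a a a B  =>  a a a a a a a a a a a a a b   (applied B -> b)
Final yield: a a a a a a a a a a a a a b
Total rewrite steps: 27

27


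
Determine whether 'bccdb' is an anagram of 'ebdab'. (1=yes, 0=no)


Sort characters of 'bccdb': 'bbccd'
Sort characters of 'ebdab': 'abbde'
Sorted forms differ -> they are NOT anagrams
Result: 0

0


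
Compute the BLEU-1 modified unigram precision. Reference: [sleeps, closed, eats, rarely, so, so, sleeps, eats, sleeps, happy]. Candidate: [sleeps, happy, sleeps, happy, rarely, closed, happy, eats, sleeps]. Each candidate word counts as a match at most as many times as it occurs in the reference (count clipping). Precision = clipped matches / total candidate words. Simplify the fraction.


Reference word counts: {'closed': 1, 'eats': 2, 'happy': 1, 'rarely': 1, 'sleeps': 3, 'so': 2}
Checking each candidate word (with clipping):
  'sleeps' -> in reference (ref count 3, used 1/3) -> match (matches: 1)
  'happy' -> in reference (ref count 1, used 1/1) -> match (matches: 2)
  'sleeps' -> in reference (ref count 3, used 2/3) -> match (matches: 3)
  'happy' -> ref count 1 already used up (1/1) -> clipped, no match (matches: 3)
  'rarely' -> in reference (ref count 1, used 1/1) -> match (matches: 4)
  'closed' -> in reference (ref count 1, used 1/1) -> match (matches: 5)
  'happy' -> ref count 1 already used up (1/1) -> clipped, no match (matches: 5)
  'eats' -> in reference (ref count 2, used 1/2) -> match (matches: 6)
  'sleeps' -> in reference (ref count 3, used 3/3) -> match (matches: 7)
Clipped matches: 7, Candidate length: 9
Precision = 7/9

7/9


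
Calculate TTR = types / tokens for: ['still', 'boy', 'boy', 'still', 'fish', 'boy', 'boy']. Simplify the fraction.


Tokens: 7
Unique types: ('boy', 'fish', 'still') = 3
TTR = 3/7
Already in lowest terms.

3/7


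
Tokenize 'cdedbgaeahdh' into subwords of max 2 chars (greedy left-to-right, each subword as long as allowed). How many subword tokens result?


'cdedbgaeahdh' has 12 characters.
Chunking with max size 2:
  Chunk 1: 'cd' (positions 0-1)
  Chunk 2: 'ed' (positions 2-3)
  Chunk 3: 'bg' (positions 4-5)
  Chunk 4: 'ae' (positions 6-7)
  Chunk 5: 'ah' (positions 8-9)
  Chunk 6: 'dh' (positions 10-11)
Total chunks: ceil(12 / 2) = 6

6


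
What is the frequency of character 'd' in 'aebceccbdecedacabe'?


Scanning 'aebceccbdecedacabe' for 'd':
  Position 8: 'd' -> MATCH (count: 1)
  Position 12: 'd' -> MATCH (count: 2)
Total occurrences of 'd': 2

2


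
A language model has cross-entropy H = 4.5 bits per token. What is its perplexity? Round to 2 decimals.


Perplexity formula: PP = 2^H
H = 4.5
PP = 2^4.5
Decompose: 2^4.5 = 2^4 * 2^0.5 = 2^4 * sqrt(2)
2^4 = 16, sqrt(2) ~ 1.4142136
PP ~ 16 * 1.4142136 = 22.6274176
Rounded to 2 decimals: 22.63

22.63


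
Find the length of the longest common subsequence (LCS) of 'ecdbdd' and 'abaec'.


DP table for LCS of 'ecdbdd' and 'abaec':
       a  b  a  e  c
    0  0  0  0  0  0
  e 0  0  0  0  1  1
  c 0  0  0  0  1  2
  d 0  0  0  0  1  2
  b 0  0  1  1  1  2
  d 0  0  1  1  1  2
  d 0  0  1  1  1  2
LCS: 'ec'
LCS length = 2

2


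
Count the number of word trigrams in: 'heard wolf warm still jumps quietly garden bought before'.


Word trigrams from [9] words:
  Trigram 1: (heard wolf warm)
  Trigram 2: (wolf warm still)
  Trigram 3: (warm still jumps)
  Trigram 4: (still jumps quietly)
  Trigram 5: (jumps quietly garden)
  Trigram 6: (quietly garden bought)
  Trigram 7: (garden bought before)
Total word trigrams: 9 - 2 = 7

7


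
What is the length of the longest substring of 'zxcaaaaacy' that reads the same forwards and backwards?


Scanning 'zxcaaaaacy' for palindromic substrings.
Substring at positions 2-8: 'caaaaac'.
Check: reverse('caaaaac') = 'caaaaac' -> palindrome confirmed.
Neighbouring characters ('x' / 'y') break symmetry, so it cannot extend further.
No longer palindromic substring exists; longest length = 7

7


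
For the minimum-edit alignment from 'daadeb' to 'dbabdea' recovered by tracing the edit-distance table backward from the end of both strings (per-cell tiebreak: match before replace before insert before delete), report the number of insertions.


Edit distance = 3. Backtracking from cell (6, 7) with preference match > replace > insert > delete,
then listing the resulting alignment 'daadeb' -> 'dbabdea' left to right:
  Step 1: keep 'd'
  Step 2: insert 'b' [insertion #1]
  Step 3: keep 'a'
  Step 4: replace a->b
  Step 5: keep 'd'
  Step 6: keep 'e'
  Step 7: replace b->a
Total insertions: 1

1


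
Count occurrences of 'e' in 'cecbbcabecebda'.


Scanning 'cecbbcabecebda' for 'e':
  Position 1: 'e' -> MATCH (count: 1)
  Position 8: 'e' -> MATCH (count: 2)
  Position 10: 'e' -> MATCH (count: 3)
Total occurrences of 'e': 3

3


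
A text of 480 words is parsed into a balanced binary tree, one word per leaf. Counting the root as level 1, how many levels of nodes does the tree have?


In a balanced binary tree with n leaves the deepest leaf is ceil(log2(n)) edges below the root,
so counting node levels inclusive of root and leaves gives ceil(log2(n)) + 1 levels.
log2(480) = 8.9069
ceil(8.9069) = 9
levels = 9 + 1 = 10

10


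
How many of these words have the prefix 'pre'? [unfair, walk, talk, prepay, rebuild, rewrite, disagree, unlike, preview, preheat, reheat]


Checking each word for prefix 'pre':
  'unfair' -> no (count: 0)
  'walk' -> no (count: 0)
  'talk' -> no (count: 0)
  'prepay' -> YES, starts with 'pre' (count: 1)
  'rebuild' -> no (count: 1)
  'rewrite' -> no (count: 1)
  'disagree' -> no (count: 1)
  'unlike' -> no (count: 1)
  'preview' -> YES, starts with 'pre' (count: 2)
  'preheat' -> YES, starts with 'pre' (count: 3)
  'reheat' -> no (count: 3)
Total with prefix 'pre': 3

3


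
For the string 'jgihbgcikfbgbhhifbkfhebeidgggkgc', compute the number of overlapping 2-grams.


String 'jgihbgcikfbgbhhifbkfhebeidgggkgc' has length L = 32.
Number of overlapping n-grams = L - n + 1
Substituting: 32 - 2 + 1 = 31

31


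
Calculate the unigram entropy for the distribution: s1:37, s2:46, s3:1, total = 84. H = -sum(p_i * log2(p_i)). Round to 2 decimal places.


Computing entropy H = -sum(p_i * log2(p_i)):
  s1: p = 37/84 = 0.4405, -p*log2(p) = 0.5210
  s2: p = 46/84 = 0.5476, -p*log2(p) = 0.4757
  s3: p = 1/84 = 0.0119, -p*log2(p) = 0.0761
H = sum of terms = 1.0728
Rounded to 2 decimals: 1.07

1.07


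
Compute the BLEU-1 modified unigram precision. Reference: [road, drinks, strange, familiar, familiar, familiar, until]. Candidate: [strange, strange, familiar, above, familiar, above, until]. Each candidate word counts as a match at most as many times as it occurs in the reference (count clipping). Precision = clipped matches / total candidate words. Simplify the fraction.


Reference word counts: {'drinks': 1, 'familiar': 3, 'road': 1, 'strange': 1, 'until': 1}
Checking each candidate word (with clipping):
  'strange' -> in reference (ref count 1, used 1/1) -> match (matches: 1)
  'strange' -> ref count 1 already used up (1/1) -> clipped, no match (matches: 1)
  'familiar' -> in reference (ref count 3, used 1/3) -> match (matches: 2)
  'above' -> not in reference -> no match (matches: 2)
  'familiar' -> in reference (ref count 3, used 2/3) -> match (matches: 3)
  'above' -> not in reference -> no match (matches: 3)
  'until' -> in reference (ref count 1, used 1/1) -> match (matches: 4)
Clipped matches: 4, Candidate length: 7
Precision = 4/7

4/7


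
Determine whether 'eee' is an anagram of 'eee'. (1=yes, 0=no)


Sort characters of 'eee': 'eee'
Sort characters of 'eee': 'eee'
Sorted forms match -> they ARE anagrams
Result: 1

1


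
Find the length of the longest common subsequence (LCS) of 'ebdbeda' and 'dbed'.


DP table for LCS of 'ebdbeda' and 'dbed':
       d  b  e  d
    0  0  0  0  0
  e 0  0  0  1  1
  b 0  0  1  1  1
  d 0  1  1  1  2
  b 0  1  2  2  2
  e 0  1  2  3  3
  d 0  1  2  3  4
  a 0  1  2  3  4
LCS: 'dbed'
LCS length = 4

4


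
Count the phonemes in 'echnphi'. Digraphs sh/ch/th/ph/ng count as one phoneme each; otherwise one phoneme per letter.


Parsing 'echnphi' greedily, digraphs first:
  'e' -> vowel phoneme (phonemes so far: 1)
  'ch' -> digraph (1 consonant phoneme) (phonemes so far: 2)
  'n' -> consonant phoneme (phonemes so far: 3)
  'ph' -> digraph (1 consonant phoneme) (phonemes so far: 4)
  'i' -> vowel phoneme (phonemes so far: 5)
Total phonemes: 5

5


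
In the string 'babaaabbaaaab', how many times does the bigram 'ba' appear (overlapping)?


Scanning 'babaaabbaaaab' for bigram 'ba':
  Position 0: 'ba' -> MATCH
  Position 1: 'ab' -> no
  Position 2: 'ba' -> MATCH
  Position 3: 'aa' -> no
  Position 4: 'aa' -> no
  Position 5: 'ab' -> no
  Position 6: 'bb' -> no
  Position 7: 'ba' -> MATCH
  Position 8: 'aa' -> no
  Position 9: 'aa' -> no
  Position 10: 'aa' -> no
  Position 11: 'ab' -> no
Total matches: 3

3


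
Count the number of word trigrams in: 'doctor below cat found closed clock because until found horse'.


Word trigrams from [10] words:
  Trigram 1: (doctor below cat)
  Trigram 2: (below cat found)
  Trigram 3: (cat found closed)
  Trigram 4: (found closed clock)
  Trigram 5: (closed clock because)
  Trigram 6: (clock because until)
  Trigram 7: (because until found)
  Trigram 8: (until found horse)
Total word trigrams: 10 - 2 = 8

8


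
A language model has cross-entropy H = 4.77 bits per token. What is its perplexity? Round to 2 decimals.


Perplexity formula: PP = 2^H
H = 4.77
PP = 2^4.77
Decompose: 2^4.77 = 2^4 * 2^0.77
2^4 = 16, 2^0.77 ~ 1.7052698
PP ~ 16 * 1.7052698 = 27.2843168
Rounded to 2 decimals: 27.28

27.28


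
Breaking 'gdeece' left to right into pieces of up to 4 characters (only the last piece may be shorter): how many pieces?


'gdeece' has 6 characters.
Chunking with max size 4:
  Chunk 1: 'gdee' (positions 0-3)
  Chunk 2: 'ce' (positions 4-5)
Total chunks: ceil(6 / 4) = 2

2


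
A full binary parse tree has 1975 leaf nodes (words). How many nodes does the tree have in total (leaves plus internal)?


Leaf nodes (terminals): 1975
Internal nodes = n - 1 = 1975 - 1 = 1974
Total = leaves + internal = 1975 + 1974 = 3949

3949


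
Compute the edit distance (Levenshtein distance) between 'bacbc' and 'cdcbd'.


Building DP table for s1='bacbc' (len 5) and s2='cdcbd' (len 5):
       c  d  c  b  d
    0  1  2  3  4  5
  b 1  1  2  3  3  4
  a 2  2  2  3  4  4
  c 3  2  3  2  3  4
  b 4  3  3  3  2  3
  c 5  4  4  3  3  3
Edit distance = dp[5][5] = 3

3


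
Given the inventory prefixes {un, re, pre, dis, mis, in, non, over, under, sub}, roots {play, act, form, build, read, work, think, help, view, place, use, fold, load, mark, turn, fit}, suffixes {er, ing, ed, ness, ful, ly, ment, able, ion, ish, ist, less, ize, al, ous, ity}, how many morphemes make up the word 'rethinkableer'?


Segmenting 'rethinkableer' against the inventory:
  're' -> prefix (morpheme 1)
  'think' -> root (morpheme 2)
  'able' -> suffix (morpheme 3)
  'er' -> suffix (morpheme 4)
Total morphemes: 4

4


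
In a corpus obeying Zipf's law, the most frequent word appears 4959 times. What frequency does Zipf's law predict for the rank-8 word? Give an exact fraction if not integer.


Zipf's law: freq(rank) = f1 / rank
f1 = 4959, rank = 8
freq = 4959 / 8
GCD(4959, 8) = 1
Simplified: 4959/8

4959/8


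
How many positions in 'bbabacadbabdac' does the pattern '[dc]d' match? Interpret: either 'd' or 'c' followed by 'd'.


Pattern: [dc]d means either 'd' or 'c' followed by 'd'.
Scanning 'bbabacadbabdac' position-by-position:
  Pos 0: window 'bb' -> no
  Pos 1: window 'ba' -> no
  Pos 2: window 'ab' -> no
  Pos 3: window 'ba' -> no
  Pos 4: window 'ac' -> no
  Pos 5: window 'ca' -> no
  Pos 6: window 'ad' -> no
  Pos 7: window 'db' -> no
  Pos 8: window 'ba' -> no
  Pos 9: window 'ab' -> no
  Pos 10: window 'bd' -> no
  Pos 11: window 'da' -> no
  Pos 12: window 'ac' -> no
  Pos 13: window 'c' -> no
Total matches: 0

0


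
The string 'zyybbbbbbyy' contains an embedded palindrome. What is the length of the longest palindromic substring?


Scanning 'zyybbbbbbyy' for palindromic substrings.
Substring at positions 1-10: 'yybbbbbbyy'.
Check: reverse('yybbbbbbyy') = 'yybbbbbbyy' -> palindrome confirmed.
Neighbouring characters ('z' / '-') break symmetry, so it cannot extend further.
No longer palindromic substring exists; longest length = 10

10


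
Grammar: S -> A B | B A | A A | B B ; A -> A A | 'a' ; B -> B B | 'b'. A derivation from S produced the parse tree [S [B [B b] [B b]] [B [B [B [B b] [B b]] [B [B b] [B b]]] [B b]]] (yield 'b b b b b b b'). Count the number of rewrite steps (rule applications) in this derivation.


Every bracketed nonterminal node [X ...] in the tree is produced by exactly one rule application.
Reading the tree off as a leftmost derivation:
  Step 1: S  =>  B B   (applied S -> B B)
  Step 2: B B  =>  B B B   (applied B -> B B)
  Step 3: B B B  =>  b B B   (applied B -> b)
  Step 4: b B B  =>  b b B   (applied B -> b)
  Step 5: b b B  =>  b b B B   (applied B -> B B)
  Step 6: b b B B  =>  b b B B B   (applied B -> B B)
  Step 7: b b B B B  =>  b b B B B B   (applied B -> B B)
  Step 8: b b B B B B  =>  b b b B B B   (applied B -> b)
  Step 9: b b b B B B  =>  b b b b B B   (applied B -> b)
  Step 10: b b b b B B  =>  b b b b B B B   (applied B -> B B)
  Step 11: b b b b B B B  =>  b b b b b B B   (applied B -> b)
  Step 12: b b b b b B B  =>  b b b b b b B   (applied B -> b)
  Step 13: b b b b b b B  =>  b b b b b b b   (applied B -> b)
Final yield: b b b b b b b
Total rewrite steps: 13

13


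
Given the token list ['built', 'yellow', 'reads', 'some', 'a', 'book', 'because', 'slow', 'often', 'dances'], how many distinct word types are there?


Listing all tokens and tracking unique types:
  Token 1: 'built' -> NEW (unique so far: 1)
  Token 2: 'yellow' -> NEW (unique so far: 2)
  Token 3: 'reads' -> NEW (unique so far: 3)
  Token 4: 'some' -> NEW (unique so far: 4)
  Token 5: 'a' -> NEW (unique so far: 5)
  Token 6: 'book' -> NEW (unique so far: 6)
  Token 7: 'because' -> NEW (unique so far: 7)
  Token 8: 'slow' -> NEW (unique so far: 8)
  Token 9: 'often' -> NEW (unique so far: 9)
  Token 10: 'dances' -> NEW (unique so far: 10)
Unique types: ('a', 'because', 'book', 'built', 'dances', 'often', 'reads', 'slow', 'some', 'yellow')
Vocabulary size: 10

10


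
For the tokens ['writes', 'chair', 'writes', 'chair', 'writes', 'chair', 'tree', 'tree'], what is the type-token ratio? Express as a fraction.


Tokens: 8
Unique types: ('chair', 'tree', 'writes') = 3
TTR = 3/8
Already in lowest terms.

3/8


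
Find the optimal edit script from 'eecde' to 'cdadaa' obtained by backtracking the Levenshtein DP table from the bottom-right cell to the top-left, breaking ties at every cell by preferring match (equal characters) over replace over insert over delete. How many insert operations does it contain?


Edit distance = 5. Backtracking from cell (5, 6) with preference match > replace > insert > delete,
then listing the resulting alignment 'eecde' -> 'cdadaa' left to right:
  Step 1: replace e->c
  Step 2: replace e->d
  Step 3: replace c->a
  Step 4: keep 'd'
  Step 5: insert 'a' [insertion #1]
  Step 6: replace e->a
Total insertions: 1

1


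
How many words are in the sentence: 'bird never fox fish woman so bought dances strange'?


Counting words by splitting on spaces:
  Word 1: 'bird'
  Word 2: 'never'
  Word 3: 'fox'
  Word 4: 'fish'
  Word 5: 'woman'
  Word 6: 'so'
  Word 7: 'bought'
  Word 8: 'dances'
  Word 9: 'strange'
Total words: 9

9


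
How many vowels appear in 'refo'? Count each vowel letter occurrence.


Scanning each character of 'refo':
  Position 1: 'r' -> consonant (running count: 0)
  Position 2: 'e' -> vowel (running count: 1)
  Position 3: 'f' -> consonant (running count: 1)
  Position 4: 'o' -> vowel (running count: 2)
Total vowels: 2

2


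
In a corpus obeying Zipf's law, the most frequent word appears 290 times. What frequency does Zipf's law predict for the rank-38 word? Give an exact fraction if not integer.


Zipf's law: freq(rank) = f1 / rank
f1 = 290, rank = 38
freq = 290 / 38
GCD(290, 38) = 2
Simplified: 145/19

145/19


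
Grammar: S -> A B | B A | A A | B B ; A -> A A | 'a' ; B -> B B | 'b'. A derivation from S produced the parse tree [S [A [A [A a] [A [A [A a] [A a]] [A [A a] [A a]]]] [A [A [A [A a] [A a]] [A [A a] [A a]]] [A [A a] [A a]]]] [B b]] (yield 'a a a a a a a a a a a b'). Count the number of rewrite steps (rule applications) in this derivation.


Every bracketed nonterminal node [X ...] in the tree is produced by exactly one rule application.
Reading the tree off as a leftmost derivation:
  Step 1: S  =>  A B   (applied S -> A B)
  Step 2: A B  =>  A A B   (applied A -> A A)
  Step 3: A A B  =>  A A A B   (applied A -> A A)
  Step 4: A A A B  =>  a A A B   (applied A -> a)
  Step 5: a A A B  =>  a A A A B   (applied A -> A A)
  Step 6: a A A A B  =>  a A A A A B   (applied A -> A A)
  Step 7: a A A A A B  =>  a a A A A B   (applied A -> a)
  Step 8: a a A A A B  =>  a a a A A B   (applied A -> a)
  Step 9: a a a A A B  =>  a a a A A A B   (applied A -> A A)
  Step 10: a a a A A A B  =>  a a a a A A B   (applied A -> a)
  Step 11: a a a a A A B  =>  a a a a a A B   (applied A -> a)
  Step 12: a a a a a A B  =>  a a a a a A A B   (applied A -> A A)
  Step 13: a a a a a A A B  =>  a a a a a A A A B   (applied A -> A A)
  Step 14: a a a a a A A A B  =>  a a a a a A A A A B   (applied A -> A A)
  Step 15: a a a a a A A A A B  =>  a a a a a a A A A B   (applied A -> a)
  Step 16: a a a a a a A A A B  =>  a a a a a a a A A B   (applied A -> a)
  Step 17: a a a a a a a A A B  =>  a a a a a a a A A A B   (applied A -> A A)
  Step 18: a a a a a a a A A A B  =>  a a a a a a a a A A B   (applied A -> a)
  Step 19: a a a a a a a a A A B  =>  a a a a a a a a a A B   (applied A -> a)
  Step 20: a a a a a a a a a A B  =>  a a a a a a a a a A A B   (applied A -> A A)
  Step 21: a a a a a a a a a A A B  =>  a a a a a a a a a a A B   (applied A -> a)
  Step 22: a a a a a a a a a a A B  =>  a a a a a a a a a a a B   (applied A -> a)
  Step 23: a a a a a a a a a a a B  =>  a a a a a a a a a a a b   (applied B -> b)
Final yield: a a a a a a a a a a a b
Total rewrite steps: 23

23


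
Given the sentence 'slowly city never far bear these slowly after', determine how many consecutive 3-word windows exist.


Word trigrams from [8] words:
  Trigram 1: (slowly city never)
  Trigram 2: (city never far)
  Trigram 3: (never far bear)
  Trigram 4: (far bear these)
  Trigram 5: (bear these slowly)
  Trigram 6: (these slowly after)
Total word trigrams: 8 - 2 = 6

6


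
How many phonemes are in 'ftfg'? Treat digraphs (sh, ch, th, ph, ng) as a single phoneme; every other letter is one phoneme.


Parsing 'ftfg' greedily, digraphs first:
  'f' -> consonant phoneme (phonemes so far: 1)
  't' -> consonant phoneme (phonemes so far: 2)
  'f' -> consonant phoneme (phonemes so far: 3)
  'g' -> consonant phoneme (phonemes so far: 4)
Total phonemes: 4

4


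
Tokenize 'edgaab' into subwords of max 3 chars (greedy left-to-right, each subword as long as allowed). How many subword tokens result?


'edgaab' has 6 characters.
Chunking with max size 3:
  Chunk 1: 'edg' (positions 0-2)
  Chunk 2: 'aab' (positions 3-5)
Total chunks: ceil(6 / 3) = 2

2
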